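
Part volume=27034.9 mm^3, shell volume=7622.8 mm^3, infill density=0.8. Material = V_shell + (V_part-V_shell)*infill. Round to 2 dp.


V_infill = (27034.9 - 7622.8) * 0.8 = 15529.68
V_total = 7622.8 + 15529.68 = 23152.48 mm^3


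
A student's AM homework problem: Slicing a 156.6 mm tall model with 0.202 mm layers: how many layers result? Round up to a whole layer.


Layers = ceil(156.6/0.202) = 776


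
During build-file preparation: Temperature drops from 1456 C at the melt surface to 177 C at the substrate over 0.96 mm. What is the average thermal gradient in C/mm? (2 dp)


G = (1456-177)/0.96 = 1332.29 C/mm


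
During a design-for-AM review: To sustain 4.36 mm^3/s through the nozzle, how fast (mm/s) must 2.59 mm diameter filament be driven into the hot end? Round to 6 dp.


A = pi*(2.59/2)^2 = 5.268529
v = 4.36 / 5.268529 = 0.827555 mm/s


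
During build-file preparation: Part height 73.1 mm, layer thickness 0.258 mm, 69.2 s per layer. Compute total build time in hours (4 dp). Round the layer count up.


Layers = ceil(73.1/0.258) = 284
t = 284 * 69.2 / 3600 = 5.4591 hrs


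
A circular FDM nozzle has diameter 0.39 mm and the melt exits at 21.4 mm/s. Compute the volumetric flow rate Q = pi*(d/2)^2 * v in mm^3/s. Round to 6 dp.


A = pi*(0.39/2)^2 = 0.11945906 mm^2
Q = 0.11945906 * 21.4 = 2.556424 mm^3/s


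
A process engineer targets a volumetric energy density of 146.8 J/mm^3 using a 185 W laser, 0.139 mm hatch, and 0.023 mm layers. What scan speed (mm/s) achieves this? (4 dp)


v = 185 / (146.8*0.139*0.023) = 394.1877 mm/s


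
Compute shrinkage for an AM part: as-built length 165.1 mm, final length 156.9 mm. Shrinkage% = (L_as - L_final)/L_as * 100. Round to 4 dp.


Shrinkage = ((165.1-156.9)/165.1)*100 = 4.9667 %


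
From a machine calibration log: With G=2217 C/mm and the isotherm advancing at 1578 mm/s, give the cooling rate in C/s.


CR = 2217 * 1578 = 3498426 C/s


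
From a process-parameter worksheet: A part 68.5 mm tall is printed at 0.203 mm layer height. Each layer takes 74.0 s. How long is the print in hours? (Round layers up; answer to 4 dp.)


Layers = ceil(68.5/0.203) = 338
t = 338 * 74.0 / 3600 = 6.9478 hrs


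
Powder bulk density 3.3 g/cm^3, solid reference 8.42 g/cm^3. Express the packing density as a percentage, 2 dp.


Packing = (3.3/8.42)*100 = 39.19 %


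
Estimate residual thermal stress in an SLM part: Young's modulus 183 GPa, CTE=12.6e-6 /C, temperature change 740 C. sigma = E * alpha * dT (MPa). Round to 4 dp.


sigma = 183*1000 * 12.6e-6 * 740 = 1706.292 MPa


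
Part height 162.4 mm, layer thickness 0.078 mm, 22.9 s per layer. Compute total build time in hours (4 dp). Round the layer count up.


Layers = ceil(162.4/0.078) = 2083
t = 2083 * 22.9 / 3600 = 13.2502 hrs


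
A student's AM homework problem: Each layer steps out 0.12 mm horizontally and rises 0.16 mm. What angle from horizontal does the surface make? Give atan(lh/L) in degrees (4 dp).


angle = atan(0.16/0.12) = 53.1301 degrees


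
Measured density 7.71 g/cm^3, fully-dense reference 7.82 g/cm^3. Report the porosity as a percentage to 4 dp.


Porosity = (1-7.71/7.82)*100 = 1.4066 %


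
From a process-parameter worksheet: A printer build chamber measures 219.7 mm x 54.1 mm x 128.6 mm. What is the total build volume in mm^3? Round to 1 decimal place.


V = 219.7 * 54.1 * 128.6 = 1528510.0 mm^3


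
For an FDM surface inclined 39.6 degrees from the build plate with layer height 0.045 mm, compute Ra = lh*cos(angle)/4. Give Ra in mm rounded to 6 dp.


Ra = 0.045 * cos(39.6) / 4 = 0.008668 mm


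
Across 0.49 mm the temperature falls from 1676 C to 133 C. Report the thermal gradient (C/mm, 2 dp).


G = (1676-133)/0.49 = 3148.98 C/mm


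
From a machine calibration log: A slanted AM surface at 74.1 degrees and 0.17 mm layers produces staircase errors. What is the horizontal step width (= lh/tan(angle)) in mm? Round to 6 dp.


step = 0.17 / tan(74.1) = 0.048426 mm


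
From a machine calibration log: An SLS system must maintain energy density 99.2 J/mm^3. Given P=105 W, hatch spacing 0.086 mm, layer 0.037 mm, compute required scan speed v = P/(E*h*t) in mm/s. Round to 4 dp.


v = 105 / (99.2*0.086*0.037) = 332.6423 mm/s


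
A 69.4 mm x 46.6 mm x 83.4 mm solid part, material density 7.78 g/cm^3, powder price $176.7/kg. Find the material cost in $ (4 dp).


V = 69.4 * 46.6 * 83.4 = 269718.936 mm^3 = 269.718936 cm^3
Mass = 269.718936 * 7.78 / 1000 = 2.09841332 kg
Cost = 2.09841332 * 176.7 = 370.7896 $


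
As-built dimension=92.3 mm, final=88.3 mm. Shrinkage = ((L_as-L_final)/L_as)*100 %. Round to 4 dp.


Shrinkage = ((92.3-88.3)/92.3)*100 = 4.3337 %


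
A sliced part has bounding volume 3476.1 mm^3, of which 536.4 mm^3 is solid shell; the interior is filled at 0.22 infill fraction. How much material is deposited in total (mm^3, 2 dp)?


V_infill = (3476.1 - 536.4) * 0.22 = 646.73
V_total = 536.4 + 646.73 = 1183.13 mm^3


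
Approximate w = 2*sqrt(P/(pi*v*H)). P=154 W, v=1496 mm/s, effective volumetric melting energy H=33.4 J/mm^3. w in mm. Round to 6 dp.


w = 2*sqrt(154/(pi*1496*33.4)) = 0.062644 mm


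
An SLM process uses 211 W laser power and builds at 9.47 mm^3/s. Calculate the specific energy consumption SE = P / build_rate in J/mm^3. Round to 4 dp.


SE = 211 / 9.47 = 22.2809 J/mm^3


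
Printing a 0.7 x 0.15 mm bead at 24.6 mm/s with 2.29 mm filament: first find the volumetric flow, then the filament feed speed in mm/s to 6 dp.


Q = 0.7 * 0.15 * 24.6 = 2.583 mm^3/s
A_fil = pi*(2.29/2)^2 = 4.11870651 mm^2
v_feed = 2.583 / 4.11870651 = 0.627139 mm/s


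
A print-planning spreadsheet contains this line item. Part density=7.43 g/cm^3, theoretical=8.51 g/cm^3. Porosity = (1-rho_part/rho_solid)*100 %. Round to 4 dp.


Porosity = (1-7.43/8.51)*100 = 12.691 %


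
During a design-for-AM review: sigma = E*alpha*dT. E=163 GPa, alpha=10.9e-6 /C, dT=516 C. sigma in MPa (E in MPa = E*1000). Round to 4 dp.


sigma = 163*1000 * 10.9e-6 * 516 = 916.7772 MPa


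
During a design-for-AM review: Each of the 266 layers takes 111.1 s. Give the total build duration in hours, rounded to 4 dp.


t = 266 * 111.1 / 3600 = 8.2091 hrs


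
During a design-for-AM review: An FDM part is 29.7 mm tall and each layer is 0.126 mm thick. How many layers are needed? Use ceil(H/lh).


Layers = ceil(29.7/0.126) = 236


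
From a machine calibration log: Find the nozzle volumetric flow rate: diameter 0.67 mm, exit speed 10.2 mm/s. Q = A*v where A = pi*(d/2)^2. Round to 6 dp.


A = pi*(0.67/2)^2 = 0.35256524 mm^2
Q = 0.35256524 * 10.2 = 3.596165 mm^3/s


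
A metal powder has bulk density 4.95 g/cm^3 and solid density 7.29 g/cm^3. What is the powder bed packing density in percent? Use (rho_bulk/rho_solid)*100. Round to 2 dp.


Packing = (4.95/7.29)*100 = 67.9 %


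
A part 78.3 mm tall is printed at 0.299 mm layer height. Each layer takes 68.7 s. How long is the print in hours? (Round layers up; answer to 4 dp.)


Layers = ceil(78.3/0.299) = 262
t = 262 * 68.7 / 3600 = 4.9998 hrs


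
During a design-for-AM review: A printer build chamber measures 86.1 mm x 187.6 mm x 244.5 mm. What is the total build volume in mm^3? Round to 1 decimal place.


V = 86.1 * 187.6 * 244.5 = 3949252.0 mm^3


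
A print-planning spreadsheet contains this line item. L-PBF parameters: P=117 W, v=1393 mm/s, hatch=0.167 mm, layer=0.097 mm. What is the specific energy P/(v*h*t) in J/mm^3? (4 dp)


Build rate = 1393 * 0.167 * 0.097 = 22.565207 mm^3/s
SE = 117 / 22.565207 = 5.185 J/mm^3


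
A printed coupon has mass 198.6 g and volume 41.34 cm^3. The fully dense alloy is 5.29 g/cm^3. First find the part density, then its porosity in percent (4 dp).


rho_part = 198.6 / 41.34 = 4.80406386 g/cm^3
Porosity = (1 - 4.80406386/5.29)*100 = 9.1859 %


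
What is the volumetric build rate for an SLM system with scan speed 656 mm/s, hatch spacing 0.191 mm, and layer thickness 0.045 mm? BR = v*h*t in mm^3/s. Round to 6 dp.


Rate = 656 * 0.191 * 0.045 = 5.63832 mm^3/s


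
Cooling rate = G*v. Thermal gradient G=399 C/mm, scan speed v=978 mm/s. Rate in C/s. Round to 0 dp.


CR = 399 * 978 = 390222 C/s


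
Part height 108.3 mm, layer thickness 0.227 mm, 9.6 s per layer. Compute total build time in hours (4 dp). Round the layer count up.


Layers = ceil(108.3/0.227) = 478
t = 478 * 9.6 / 3600 = 1.2747 hrs


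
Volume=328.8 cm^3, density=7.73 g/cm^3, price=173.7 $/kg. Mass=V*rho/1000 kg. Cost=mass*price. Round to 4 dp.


Mass = 328.8*7.73/1000 = 2.541624 kg
Cost = 2.541624 * 173.7 = 441.4801 $


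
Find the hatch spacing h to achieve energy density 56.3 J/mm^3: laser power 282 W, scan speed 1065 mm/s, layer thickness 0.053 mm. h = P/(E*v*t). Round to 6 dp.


h = 282 / (56.3*1065*0.053) = 0.088739 mm


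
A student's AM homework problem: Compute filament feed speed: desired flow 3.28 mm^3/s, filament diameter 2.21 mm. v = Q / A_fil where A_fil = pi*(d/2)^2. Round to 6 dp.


A = pi*(2.21/2)^2 = 3.835963
v = 3.28 / 3.835963 = 0.855066 mm/s


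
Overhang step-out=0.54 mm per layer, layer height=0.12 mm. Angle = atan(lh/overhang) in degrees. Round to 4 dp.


angle = atan(0.12/0.54) = 12.5288 degrees


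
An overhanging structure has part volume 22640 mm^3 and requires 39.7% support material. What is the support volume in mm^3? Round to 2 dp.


V_support = 22640 * 0.397 = 8988.08 mm^3


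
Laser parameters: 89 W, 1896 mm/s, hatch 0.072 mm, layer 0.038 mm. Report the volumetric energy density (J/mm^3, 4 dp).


E = 89 / (1896*0.072*0.038) = 17.1568 J/mm^3


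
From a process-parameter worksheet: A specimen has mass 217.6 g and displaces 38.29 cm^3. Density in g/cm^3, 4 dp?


rho = 217.6 / 38.29 = 5.6829 g/cm^3


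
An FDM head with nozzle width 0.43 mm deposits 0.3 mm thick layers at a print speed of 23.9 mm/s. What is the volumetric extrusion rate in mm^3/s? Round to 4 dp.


Rate = 0.43 * 0.3 * 23.9 = 3.0831 mm^3/s


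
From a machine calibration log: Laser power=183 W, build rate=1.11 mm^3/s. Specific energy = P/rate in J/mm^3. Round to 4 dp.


SE = 183 / 1.11 = 164.8649 J/mm^3


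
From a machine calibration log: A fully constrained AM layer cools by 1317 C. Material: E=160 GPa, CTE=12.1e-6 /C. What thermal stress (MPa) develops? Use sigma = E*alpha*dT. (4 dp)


sigma = 160*1000 * 12.1e-6 * 1317 = 2549.712 MPa


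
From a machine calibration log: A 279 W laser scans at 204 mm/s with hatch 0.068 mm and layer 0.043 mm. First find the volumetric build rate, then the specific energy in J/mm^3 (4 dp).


Build rate = 204 * 0.068 * 0.043 = 0.596496 mm^3/s
SE = 279 / 0.596496 = 467.7316 J/mm^3


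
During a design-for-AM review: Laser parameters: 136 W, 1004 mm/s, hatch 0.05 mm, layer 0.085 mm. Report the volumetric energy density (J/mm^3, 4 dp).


E = 136 / (1004*0.05*0.085) = 31.8725 J/mm^3


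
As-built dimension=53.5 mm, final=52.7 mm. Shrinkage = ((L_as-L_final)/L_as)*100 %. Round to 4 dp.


Shrinkage = ((53.5-52.7)/53.5)*100 = 1.4953 %


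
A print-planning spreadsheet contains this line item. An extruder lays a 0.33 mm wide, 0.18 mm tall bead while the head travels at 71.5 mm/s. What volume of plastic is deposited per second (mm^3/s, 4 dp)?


Rate = 0.33 * 0.18 * 71.5 = 4.2471 mm^3/s


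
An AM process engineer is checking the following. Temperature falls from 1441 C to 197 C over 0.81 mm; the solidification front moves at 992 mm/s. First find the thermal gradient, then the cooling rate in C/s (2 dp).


G = (1441-197)/0.81 = 1535.80246914 C/mm
CR = 1535.80246914 * 992 = 1523516.05 C/s


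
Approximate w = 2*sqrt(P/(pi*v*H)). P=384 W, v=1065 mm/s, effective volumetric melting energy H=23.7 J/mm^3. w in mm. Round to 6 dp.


w = 2*sqrt(384/(pi*1065*23.7)) = 0.139178 mm


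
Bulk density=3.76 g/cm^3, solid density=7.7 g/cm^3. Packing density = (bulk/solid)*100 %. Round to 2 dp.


Packing = (3.76/7.7)*100 = 48.83 %


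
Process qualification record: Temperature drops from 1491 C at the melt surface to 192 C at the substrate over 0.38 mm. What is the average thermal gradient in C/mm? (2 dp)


G = (1491-192)/0.38 = 3418.42 C/mm


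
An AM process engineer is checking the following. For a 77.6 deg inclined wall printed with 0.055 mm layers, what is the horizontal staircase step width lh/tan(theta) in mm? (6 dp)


step = 0.055 / tan(77.6) = 0.012093 mm


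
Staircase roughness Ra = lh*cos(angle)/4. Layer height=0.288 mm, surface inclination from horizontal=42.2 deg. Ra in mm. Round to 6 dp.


Ra = 0.288 * cos(42.2) / 4 = 0.053338 mm


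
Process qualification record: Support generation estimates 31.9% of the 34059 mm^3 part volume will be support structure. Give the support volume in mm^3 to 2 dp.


V_support = 34059 * 0.319 = 10864.82 mm^3


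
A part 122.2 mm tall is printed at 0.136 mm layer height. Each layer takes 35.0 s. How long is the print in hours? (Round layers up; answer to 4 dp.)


Layers = ceil(122.2/0.136) = 899
t = 899 * 35.0 / 3600 = 8.7403 hrs


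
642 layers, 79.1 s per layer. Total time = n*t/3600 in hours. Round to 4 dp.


t = 642 * 79.1 / 3600 = 14.1062 hrs


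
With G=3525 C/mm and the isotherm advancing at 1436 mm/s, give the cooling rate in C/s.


CR = 3525 * 1436 = 5061900 C/s


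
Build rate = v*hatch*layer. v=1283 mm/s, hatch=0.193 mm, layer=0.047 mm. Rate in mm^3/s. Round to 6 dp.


Rate = 1283 * 0.193 * 0.047 = 11.638093 mm^3/s


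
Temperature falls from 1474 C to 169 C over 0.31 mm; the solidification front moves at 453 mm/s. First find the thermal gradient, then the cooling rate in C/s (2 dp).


G = (1474-169)/0.31 = 4209.67741935 C/mm
CR = 4209.67741935 * 453 = 1906983.87 C/s


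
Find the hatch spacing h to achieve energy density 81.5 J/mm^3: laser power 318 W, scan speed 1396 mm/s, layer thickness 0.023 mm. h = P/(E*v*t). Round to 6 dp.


h = 318 / (81.5*1396*0.023) = 0.121522 mm


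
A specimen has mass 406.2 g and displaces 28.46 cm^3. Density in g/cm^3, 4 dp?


rho = 406.2 / 28.46 = 14.2727 g/cm^3


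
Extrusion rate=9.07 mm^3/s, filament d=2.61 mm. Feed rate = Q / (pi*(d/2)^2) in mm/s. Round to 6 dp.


A = pi*(2.61/2)^2 = 5.350211
v = 9.07 / 5.350211 = 1.69526 mm/s


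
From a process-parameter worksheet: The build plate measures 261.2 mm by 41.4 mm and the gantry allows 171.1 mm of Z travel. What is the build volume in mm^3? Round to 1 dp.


V = 261.2 * 41.4 * 171.1 = 1850220.6 mm^3


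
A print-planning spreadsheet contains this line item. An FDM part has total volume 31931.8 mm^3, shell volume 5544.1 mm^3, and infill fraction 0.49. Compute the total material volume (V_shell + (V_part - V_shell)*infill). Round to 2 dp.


V_infill = (31931.8 - 5544.1) * 0.49 = 12929.97
V_total = 5544.1 + 12929.97 = 18474.07 mm^3


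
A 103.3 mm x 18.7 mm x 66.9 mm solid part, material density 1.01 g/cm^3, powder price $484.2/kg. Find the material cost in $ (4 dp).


V = 103.3 * 18.7 * 66.9 = 129231.399 mm^3 = 129.231399 cm^3
Mass = 129.231399 * 1.01 / 1000 = 0.13052371 kg
Cost = 0.13052371 * 484.2 = 63.1996 $


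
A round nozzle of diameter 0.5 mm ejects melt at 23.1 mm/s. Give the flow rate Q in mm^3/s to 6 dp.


A = pi*(0.5/2)^2 = 0.19634954 mm^2
Q = 0.19634954 * 23.1 = 4.535674 mm^3/s


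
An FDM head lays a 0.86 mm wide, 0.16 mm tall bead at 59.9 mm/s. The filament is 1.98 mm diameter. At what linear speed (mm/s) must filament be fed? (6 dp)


Q = 0.86 * 0.16 * 59.9 = 8.24224 mm^3/s
A_fil = pi*(1.98/2)^2 = 3.07907496 mm^2
v_feed = 8.24224 / 3.07907496 = 2.676856 mm/s


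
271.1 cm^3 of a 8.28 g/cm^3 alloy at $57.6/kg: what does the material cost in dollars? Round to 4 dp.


Mass = 271.1*8.28/1000 = 2.244708 kg
Cost = 2.244708 * 57.6 = 129.2952 $


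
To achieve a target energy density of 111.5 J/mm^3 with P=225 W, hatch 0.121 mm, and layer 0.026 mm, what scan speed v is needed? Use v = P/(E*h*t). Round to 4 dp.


v = 225 / (111.5*0.121*0.026) = 641.4295 mm/s


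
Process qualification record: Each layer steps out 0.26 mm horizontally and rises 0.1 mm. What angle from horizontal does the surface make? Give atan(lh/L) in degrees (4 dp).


angle = atan(0.1/0.26) = 21.0375 degrees


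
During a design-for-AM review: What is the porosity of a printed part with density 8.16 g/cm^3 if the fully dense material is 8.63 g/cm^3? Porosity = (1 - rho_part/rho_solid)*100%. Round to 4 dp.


Porosity = (1-8.16/8.63)*100 = 5.4461 %


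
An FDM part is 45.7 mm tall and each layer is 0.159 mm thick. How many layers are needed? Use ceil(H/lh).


Layers = ceil(45.7/0.159) = 288


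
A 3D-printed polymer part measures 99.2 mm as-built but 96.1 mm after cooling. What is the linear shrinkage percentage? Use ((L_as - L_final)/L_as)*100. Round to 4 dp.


Shrinkage = ((99.2-96.1)/99.2)*100 = 3.125 %


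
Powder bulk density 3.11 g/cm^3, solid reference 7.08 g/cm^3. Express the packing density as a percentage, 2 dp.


Packing = (3.11/7.08)*100 = 43.93 %


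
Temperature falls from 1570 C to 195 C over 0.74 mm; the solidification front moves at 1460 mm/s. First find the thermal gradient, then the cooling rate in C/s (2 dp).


G = (1570-195)/0.74 = 1858.10810811 C/mm
CR = 1858.10810811 * 1460 = 2712837.84 C/s


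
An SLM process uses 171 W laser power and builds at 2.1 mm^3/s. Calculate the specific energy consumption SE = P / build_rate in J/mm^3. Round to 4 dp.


SE = 171 / 2.1 = 81.4286 J/mm^3


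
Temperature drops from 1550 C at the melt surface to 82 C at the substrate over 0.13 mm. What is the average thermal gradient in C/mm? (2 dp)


G = (1550-82)/0.13 = 11292.31 C/mm


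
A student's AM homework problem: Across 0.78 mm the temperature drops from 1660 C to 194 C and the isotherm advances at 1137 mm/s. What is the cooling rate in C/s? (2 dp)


G = (1660-194)/0.78 = 1879.48717949 C/mm
CR = 1879.48717949 * 1137 = 2136976.92 C/s


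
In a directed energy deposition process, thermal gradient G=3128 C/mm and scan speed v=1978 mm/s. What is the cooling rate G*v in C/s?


CR = 3128 * 1978 = 6187184 C/s


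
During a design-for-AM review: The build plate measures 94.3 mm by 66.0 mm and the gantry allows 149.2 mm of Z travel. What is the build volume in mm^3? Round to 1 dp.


V = 94.3 * 66.0 * 149.2 = 928591.0 mm^3


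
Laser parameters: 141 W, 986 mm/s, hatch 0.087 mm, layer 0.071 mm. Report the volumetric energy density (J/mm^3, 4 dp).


E = 141 / (986*0.087*0.071) = 23.1507 J/mm^3


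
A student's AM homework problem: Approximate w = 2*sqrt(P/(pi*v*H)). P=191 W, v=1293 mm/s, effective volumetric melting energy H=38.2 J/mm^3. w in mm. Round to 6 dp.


w = 2*sqrt(191/(pi*1293*38.2)) = 0.070168 mm


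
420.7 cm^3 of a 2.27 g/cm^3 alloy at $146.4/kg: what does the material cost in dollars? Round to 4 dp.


Mass = 420.7*2.27/1000 = 0.954989 kg
Cost = 0.954989 * 146.4 = 139.8104 $


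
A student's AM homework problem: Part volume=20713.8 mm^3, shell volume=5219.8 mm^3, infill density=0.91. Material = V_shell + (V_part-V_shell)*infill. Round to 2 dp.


V_infill = (20713.8 - 5219.8) * 0.91 = 14099.54
V_total = 5219.8 + 14099.54 = 19319.34 mm^3


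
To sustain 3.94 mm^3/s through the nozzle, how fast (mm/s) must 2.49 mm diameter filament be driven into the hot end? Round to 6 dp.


A = pi*(2.49/2)^2 = 4.869547
v = 3.94 / 4.869547 = 0.80911 mm/s


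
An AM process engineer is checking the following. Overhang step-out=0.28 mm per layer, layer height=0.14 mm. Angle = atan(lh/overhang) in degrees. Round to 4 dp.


angle = atan(0.14/0.28) = 26.5651 degrees


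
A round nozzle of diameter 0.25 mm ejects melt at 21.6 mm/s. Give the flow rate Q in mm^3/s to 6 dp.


A = pi*(0.25/2)^2 = 0.04908739 mm^2
Q = 0.04908739 * 21.6 = 1.060288 mm^3/s


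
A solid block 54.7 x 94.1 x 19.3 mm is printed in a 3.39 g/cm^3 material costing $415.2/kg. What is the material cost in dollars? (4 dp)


V = 54.7 * 94.1 * 19.3 = 99342.311 mm^3 = 99.342311 cm^3
Mass = 99.342311 * 3.39 / 1000 = 0.33677043 kg
Cost = 0.33677043 * 415.2 = 139.8271 $


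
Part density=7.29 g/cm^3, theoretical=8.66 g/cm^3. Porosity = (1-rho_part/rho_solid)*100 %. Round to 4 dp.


Porosity = (1-7.29/8.66)*100 = 15.8199 %


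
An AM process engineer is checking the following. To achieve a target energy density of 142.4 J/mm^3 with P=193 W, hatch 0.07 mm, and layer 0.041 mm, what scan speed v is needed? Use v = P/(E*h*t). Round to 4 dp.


v = 193 / (142.4*0.07*0.041) = 472.2429 mm/s


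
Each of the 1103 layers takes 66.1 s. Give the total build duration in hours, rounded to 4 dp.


t = 1103 * 66.1 / 3600 = 20.2523 hrs


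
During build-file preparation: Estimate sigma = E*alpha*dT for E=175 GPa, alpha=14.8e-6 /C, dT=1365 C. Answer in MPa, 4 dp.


sigma = 175*1000 * 14.8e-6 * 1365 = 3535.35 MPa


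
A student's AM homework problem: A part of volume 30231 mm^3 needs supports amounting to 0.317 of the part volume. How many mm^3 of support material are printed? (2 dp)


V_support = 30231 * 0.317 = 9583.23 mm^3


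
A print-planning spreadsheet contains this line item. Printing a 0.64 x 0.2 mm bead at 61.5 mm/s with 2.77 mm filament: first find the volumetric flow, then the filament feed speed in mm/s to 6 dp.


Q = 0.64 * 0.2 * 61.5 = 7.872 mm^3/s
A_fil = pi*(2.77/2)^2 = 6.02628157 mm^2
v_feed = 7.872 / 6.02628157 = 1.306278 mm/s


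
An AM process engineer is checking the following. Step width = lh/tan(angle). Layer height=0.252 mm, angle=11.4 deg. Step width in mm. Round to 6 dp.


step = 0.252 / tan(11.4) = 1.249781 mm


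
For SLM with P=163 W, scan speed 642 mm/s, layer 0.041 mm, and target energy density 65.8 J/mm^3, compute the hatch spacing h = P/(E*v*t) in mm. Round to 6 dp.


h = 163 / (65.8*642*0.041) = 0.094112 mm


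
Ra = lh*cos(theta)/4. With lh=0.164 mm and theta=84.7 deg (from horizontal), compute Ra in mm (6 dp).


Ra = 0.164 * cos(84.7) / 4 = 0.003787 mm


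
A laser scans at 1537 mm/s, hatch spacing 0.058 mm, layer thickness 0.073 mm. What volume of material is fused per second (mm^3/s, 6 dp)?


Rate = 1537 * 0.058 * 0.073 = 6.507658 mm^3/s


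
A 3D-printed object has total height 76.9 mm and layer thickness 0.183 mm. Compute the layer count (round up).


Layers = ceil(76.9/0.183) = 421


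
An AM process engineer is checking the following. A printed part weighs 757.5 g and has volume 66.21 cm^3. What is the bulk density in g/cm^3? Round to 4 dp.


rho = 757.5 / 66.21 = 11.4409 g/cm^3


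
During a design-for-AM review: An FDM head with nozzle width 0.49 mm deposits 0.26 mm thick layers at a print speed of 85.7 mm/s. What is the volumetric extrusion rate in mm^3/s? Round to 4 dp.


Rate = 0.49 * 0.26 * 85.7 = 10.9182 mm^3/s


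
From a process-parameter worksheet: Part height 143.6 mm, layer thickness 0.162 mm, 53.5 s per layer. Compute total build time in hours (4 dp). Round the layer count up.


Layers = ceil(143.6/0.162) = 887
t = 887 * 53.5 / 3600 = 13.1818 hrs


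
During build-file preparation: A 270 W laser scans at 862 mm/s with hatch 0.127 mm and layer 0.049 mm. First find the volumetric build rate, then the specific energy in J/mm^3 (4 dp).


Build rate = 862 * 0.127 * 0.049 = 5.364226 mm^3/s
SE = 270 / 5.364226 = 50.3334 J/mm^3


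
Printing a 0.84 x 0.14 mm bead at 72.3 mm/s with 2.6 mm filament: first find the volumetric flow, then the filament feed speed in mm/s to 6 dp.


Q = 0.84 * 0.14 * 72.3 = 8.50248 mm^3/s
A_fil = pi*(2.6/2)^2 = 5.30929158 mm^2
v_feed = 8.50248 / 5.30929158 = 1.601434 mm/s


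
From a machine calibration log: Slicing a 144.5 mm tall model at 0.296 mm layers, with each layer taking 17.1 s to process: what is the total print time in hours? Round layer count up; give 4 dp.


Layers = ceil(144.5/0.296) = 489
t = 489 * 17.1 / 3600 = 2.3228 hrs


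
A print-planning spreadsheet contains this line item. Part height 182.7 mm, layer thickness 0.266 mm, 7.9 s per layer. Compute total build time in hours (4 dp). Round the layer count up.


Layers = ceil(182.7/0.266) = 687
t = 687 * 7.9 / 3600 = 1.5076 hrs


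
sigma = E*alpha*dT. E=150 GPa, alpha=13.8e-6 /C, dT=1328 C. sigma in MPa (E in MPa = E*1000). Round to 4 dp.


sigma = 150*1000 * 13.8e-6 * 1328 = 2748.96 MPa


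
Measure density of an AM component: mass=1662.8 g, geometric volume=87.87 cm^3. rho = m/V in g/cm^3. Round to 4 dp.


rho = 1662.8 / 87.87 = 18.9234 g/cm^3


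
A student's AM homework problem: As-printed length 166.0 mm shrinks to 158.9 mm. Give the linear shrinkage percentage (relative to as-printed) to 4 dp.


Shrinkage = ((166.0-158.9)/166.0)*100 = 4.2771 %


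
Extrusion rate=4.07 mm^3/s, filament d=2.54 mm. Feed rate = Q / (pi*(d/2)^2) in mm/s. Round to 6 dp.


A = pi*(2.54/2)^2 = 5.067075
v = 4.07 / 5.067075 = 0.803225 mm/s


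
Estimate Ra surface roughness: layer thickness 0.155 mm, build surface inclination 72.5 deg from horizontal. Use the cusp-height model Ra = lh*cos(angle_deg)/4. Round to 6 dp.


Ra = 0.155 * cos(72.5) / 4 = 0.011652 mm


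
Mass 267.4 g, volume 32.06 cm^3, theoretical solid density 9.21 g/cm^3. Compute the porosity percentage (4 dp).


rho_part = 267.4 / 32.06 = 8.34061135 g/cm^3
Porosity = (1 - 8.34061135/9.21)*100 = 9.4396 %


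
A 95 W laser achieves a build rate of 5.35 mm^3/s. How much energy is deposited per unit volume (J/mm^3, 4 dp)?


SE = 95 / 5.35 = 17.757 J/mm^3


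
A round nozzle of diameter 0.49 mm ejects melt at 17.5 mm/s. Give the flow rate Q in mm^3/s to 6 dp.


A = pi*(0.49/2)^2 = 0.1885741 mm^2
Q = 0.1885741 * 17.5 = 3.300047 mm^3/s


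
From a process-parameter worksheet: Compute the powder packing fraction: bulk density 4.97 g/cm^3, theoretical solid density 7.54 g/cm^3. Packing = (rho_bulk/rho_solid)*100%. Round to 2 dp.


Packing = (4.97/7.54)*100 = 65.92 %


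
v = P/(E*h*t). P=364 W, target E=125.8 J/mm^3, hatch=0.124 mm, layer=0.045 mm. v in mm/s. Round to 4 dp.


v = 364 / (125.8*0.124*0.045) = 518.5451 mm/s


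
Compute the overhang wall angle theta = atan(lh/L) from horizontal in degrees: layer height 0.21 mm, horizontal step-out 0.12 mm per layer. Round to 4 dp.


angle = atan(0.21/0.12) = 60.2551 degrees


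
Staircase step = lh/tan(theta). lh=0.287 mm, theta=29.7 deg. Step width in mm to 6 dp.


step = 0.287 / tan(29.7) = 0.503165 mm


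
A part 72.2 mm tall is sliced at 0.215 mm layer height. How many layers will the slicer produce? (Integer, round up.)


Layers = ceil(72.2/0.215) = 336


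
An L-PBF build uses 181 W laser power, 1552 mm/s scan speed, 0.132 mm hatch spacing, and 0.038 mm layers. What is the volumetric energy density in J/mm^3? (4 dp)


E = 181 / (1552*0.132*0.038) = 23.2503 J/mm^3


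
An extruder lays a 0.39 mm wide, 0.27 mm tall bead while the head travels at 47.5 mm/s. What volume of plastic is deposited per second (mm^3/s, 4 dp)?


Rate = 0.39 * 0.27 * 47.5 = 5.0018 mm^3/s


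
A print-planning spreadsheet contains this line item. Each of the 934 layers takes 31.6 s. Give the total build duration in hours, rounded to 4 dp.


t = 934 * 31.6 / 3600 = 8.1984 hrs


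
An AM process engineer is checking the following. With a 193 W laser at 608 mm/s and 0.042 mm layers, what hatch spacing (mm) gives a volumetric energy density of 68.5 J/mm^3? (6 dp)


h = 193 / (68.5*608*0.042) = 0.110335 mm


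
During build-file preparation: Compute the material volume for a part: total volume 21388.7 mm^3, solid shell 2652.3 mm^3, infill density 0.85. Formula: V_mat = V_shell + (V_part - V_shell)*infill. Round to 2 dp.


V_infill = (21388.7 - 2652.3) * 0.85 = 15925.94
V_total = 2652.3 + 15925.94 = 18578.24 mm^3


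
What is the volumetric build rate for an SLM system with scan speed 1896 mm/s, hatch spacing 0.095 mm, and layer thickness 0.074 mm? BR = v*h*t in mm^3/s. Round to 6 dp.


Rate = 1896 * 0.095 * 0.074 = 13.32888 mm^3/s


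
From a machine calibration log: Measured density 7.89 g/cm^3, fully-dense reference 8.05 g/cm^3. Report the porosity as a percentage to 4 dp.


Porosity = (1-7.89/8.05)*100 = 1.9876 %


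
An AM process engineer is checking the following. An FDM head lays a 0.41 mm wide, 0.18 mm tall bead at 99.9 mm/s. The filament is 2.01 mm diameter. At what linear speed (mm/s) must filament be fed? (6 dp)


Q = 0.41 * 0.18 * 99.9 = 7.37262 mm^3/s
A_fil = pi*(2.01/2)^2 = 3.17308712 mm^2
v_feed = 7.37262 / 3.17308712 = 2.323485 mm/s


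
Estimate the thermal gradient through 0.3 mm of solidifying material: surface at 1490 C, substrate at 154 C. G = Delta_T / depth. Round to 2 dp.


G = (1490-154)/0.3 = 4453.33 C/mm


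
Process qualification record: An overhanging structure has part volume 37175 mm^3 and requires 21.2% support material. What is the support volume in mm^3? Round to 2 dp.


V_support = 37175 * 0.212 = 7881.1 mm^3


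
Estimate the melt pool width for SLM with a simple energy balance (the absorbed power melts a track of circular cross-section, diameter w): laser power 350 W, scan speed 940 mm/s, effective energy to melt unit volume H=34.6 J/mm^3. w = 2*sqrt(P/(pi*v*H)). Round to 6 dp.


w = 2*sqrt(350/(pi*940*34.6)) = 0.117054 mm


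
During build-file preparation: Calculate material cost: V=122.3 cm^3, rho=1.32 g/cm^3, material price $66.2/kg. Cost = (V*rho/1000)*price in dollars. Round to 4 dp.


Mass = 122.3*1.32/1000 = 0.161436 kg
Cost = 0.161436 * 66.2 = 10.6871 $


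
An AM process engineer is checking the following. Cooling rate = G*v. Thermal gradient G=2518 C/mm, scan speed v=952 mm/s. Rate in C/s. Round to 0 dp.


CR = 2518 * 952 = 2397136 C/s


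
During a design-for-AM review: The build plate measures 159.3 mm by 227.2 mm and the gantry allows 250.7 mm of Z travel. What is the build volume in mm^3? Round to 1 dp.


V = 159.3 * 227.2 * 250.7 = 9073575.1 mm^3


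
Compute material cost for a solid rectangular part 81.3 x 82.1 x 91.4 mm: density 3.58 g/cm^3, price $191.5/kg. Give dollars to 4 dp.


V = 81.3 * 82.1 * 91.4 = 610070.322 mm^3 = 610.070322 cm^3
Mass = 610.070322 * 3.58 / 1000 = 2.18405175 kg
Cost = 2.18405175 * 191.5 = 418.2459 $


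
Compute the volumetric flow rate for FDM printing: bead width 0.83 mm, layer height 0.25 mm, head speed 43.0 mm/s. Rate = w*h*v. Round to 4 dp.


Rate = 0.83 * 0.25 * 43.0 = 8.9225 mm^3/s


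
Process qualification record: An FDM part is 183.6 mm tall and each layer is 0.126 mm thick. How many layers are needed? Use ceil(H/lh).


Layers = ceil(183.6/0.126) = 1458


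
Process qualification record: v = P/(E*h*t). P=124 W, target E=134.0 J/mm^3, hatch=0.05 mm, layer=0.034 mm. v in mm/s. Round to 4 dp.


v = 124 / (134.0*0.05*0.034) = 544.3371 mm/s


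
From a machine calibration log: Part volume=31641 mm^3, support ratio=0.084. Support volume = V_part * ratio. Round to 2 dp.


V_support = 31641 * 0.084 = 2657.84 mm^3


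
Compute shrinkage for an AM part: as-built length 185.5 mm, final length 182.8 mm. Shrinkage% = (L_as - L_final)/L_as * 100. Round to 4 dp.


Shrinkage = ((185.5-182.8)/185.5)*100 = 1.4555 %


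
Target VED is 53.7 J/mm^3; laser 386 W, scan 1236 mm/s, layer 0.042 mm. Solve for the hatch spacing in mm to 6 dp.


h = 386 / (53.7*1236*0.042) = 0.138467 mm


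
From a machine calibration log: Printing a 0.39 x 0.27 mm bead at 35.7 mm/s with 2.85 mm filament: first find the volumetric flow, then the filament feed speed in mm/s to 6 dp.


Q = 0.39 * 0.27 * 35.7 = 3.75921 mm^3/s
A_fil = pi*(2.85/2)^2 = 6.37939658 mm^2
v_feed = 3.75921 / 6.37939658 = 0.589274 mm/s


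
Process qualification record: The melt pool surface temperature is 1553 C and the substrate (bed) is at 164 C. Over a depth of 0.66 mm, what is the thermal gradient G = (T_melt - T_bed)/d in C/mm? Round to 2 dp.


G = (1553-164)/0.66 = 2104.55 C/mm


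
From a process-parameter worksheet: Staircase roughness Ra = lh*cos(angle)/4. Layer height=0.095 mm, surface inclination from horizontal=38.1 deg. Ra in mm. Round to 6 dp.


Ra = 0.095 * cos(38.1) / 4 = 0.01869 mm


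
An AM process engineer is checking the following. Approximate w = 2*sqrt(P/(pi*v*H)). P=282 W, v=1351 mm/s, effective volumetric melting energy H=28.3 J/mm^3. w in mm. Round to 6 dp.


w = 2*sqrt(282/(pi*1351*28.3)) = 0.096908 mm


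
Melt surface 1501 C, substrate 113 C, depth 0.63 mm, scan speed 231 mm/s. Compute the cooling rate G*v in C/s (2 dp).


G = (1501-113)/0.63 = 2203.17460317 C/mm
CR = 2203.17460317 * 231 = 508933.33 C/s


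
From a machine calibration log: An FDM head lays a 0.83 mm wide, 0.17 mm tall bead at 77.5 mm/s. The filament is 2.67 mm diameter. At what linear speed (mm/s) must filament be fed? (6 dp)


Q = 0.83 * 0.17 * 77.5 = 10.93525 mm^3/s
A_fil = pi*(2.67/2)^2 = 5.59902497 mm^2
v_feed = 10.93525 / 5.59902497 = 1.953063 mm/s


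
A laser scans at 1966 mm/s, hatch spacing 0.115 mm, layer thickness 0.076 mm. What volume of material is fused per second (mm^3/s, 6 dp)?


Rate = 1966 * 0.115 * 0.076 = 17.18284 mm^3/s


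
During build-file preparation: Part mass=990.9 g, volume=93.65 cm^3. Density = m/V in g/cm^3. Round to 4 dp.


rho = 990.9 / 93.65 = 10.5809 g/cm^3


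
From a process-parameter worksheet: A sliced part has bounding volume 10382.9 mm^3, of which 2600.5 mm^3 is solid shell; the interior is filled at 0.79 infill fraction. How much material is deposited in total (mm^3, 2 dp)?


V_infill = (10382.9 - 2600.5) * 0.79 = 6148.1
V_total = 2600.5 + 6148.1 = 8748.6 mm^3


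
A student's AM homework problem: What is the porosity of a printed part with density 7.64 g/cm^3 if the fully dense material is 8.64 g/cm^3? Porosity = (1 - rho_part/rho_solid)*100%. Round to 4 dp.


Porosity = (1-7.64/8.64)*100 = 11.5741 %


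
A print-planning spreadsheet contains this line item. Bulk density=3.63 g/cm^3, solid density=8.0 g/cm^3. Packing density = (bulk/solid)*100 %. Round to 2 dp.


Packing = (3.63/8.0)*100 = 45.38 %


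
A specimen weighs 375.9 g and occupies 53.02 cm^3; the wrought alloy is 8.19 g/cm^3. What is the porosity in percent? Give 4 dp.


rho_part = 375.9 / 53.02 = 7.08977744 g/cm^3
Porosity = (1 - 7.08977744/8.19)*100 = 13.4337 %


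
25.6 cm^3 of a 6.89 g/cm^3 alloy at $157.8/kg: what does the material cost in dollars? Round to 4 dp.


Mass = 25.6*6.89/1000 = 0.176384 kg
Cost = 0.176384 * 157.8 = 27.8334 $


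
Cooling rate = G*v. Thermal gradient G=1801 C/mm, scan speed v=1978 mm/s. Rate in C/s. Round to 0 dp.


CR = 1801 * 1978 = 3562378 C/s


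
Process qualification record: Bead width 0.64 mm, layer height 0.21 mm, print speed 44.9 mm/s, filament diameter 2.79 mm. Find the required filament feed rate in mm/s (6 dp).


Q = 0.64 * 0.21 * 44.9 = 6.03456 mm^3/s
A_fil = pi*(2.79/2)^2 = 6.11361784 mm^2
v_feed = 6.03456 / 6.11361784 = 0.987069 mm/s


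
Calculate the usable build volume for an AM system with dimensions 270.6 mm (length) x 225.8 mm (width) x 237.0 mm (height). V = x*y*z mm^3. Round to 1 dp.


V = 270.6 * 225.8 * 237.0 = 14481050.8 mm^3


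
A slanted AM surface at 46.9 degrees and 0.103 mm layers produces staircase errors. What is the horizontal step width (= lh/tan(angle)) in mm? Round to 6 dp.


step = 0.103 / tan(46.9) = 0.096386 mm


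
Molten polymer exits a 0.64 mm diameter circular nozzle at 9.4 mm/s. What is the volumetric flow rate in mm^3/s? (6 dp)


A = pi*(0.64/2)^2 = 0.32169909 mm^2
Q = 0.32169909 * 9.4 = 3.023971 mm^3/s


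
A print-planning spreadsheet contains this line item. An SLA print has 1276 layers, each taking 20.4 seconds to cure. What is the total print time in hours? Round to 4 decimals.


t = 1276 * 20.4 / 3600 = 7.2307 hrs


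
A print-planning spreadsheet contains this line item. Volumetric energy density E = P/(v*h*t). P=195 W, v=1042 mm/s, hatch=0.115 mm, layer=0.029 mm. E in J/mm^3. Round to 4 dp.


E = 195 / (1042*0.115*0.029) = 56.114 J/mm^3


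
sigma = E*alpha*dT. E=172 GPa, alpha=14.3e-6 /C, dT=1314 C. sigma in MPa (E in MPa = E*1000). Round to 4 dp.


sigma = 172*1000 * 14.3e-6 * 1314 = 3231.9144 MPa


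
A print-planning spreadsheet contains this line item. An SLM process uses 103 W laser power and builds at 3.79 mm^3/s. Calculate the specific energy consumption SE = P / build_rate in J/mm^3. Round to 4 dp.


SE = 103 / 3.79 = 27.1768 J/mm^3


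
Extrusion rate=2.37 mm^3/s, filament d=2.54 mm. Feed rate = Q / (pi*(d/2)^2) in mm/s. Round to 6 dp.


A = pi*(2.54/2)^2 = 5.067075
v = 2.37 / 5.067075 = 0.467725 mm/s


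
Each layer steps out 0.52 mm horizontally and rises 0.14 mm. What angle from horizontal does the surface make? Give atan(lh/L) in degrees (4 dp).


angle = atan(0.14/0.52) = 15.0685 degrees


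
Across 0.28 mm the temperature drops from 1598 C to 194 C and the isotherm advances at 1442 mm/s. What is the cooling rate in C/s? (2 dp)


G = (1598-194)/0.28 = 5014.28571429 C/mm
CR = 5014.28571429 * 1442 = 7230600.0 C/s


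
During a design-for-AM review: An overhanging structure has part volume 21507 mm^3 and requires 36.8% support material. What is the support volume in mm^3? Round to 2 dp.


V_support = 21507 * 0.368 = 7914.58 mm^3


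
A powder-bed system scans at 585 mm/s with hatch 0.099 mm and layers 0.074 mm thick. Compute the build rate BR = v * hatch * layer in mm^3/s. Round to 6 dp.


Rate = 585 * 0.099 * 0.074 = 4.28571 mm^3/s


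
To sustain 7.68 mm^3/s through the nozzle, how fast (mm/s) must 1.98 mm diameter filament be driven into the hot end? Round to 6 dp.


A = pi*(1.98/2)^2 = 3.079075
v = 7.68 / 3.079075 = 2.494256 mm/s


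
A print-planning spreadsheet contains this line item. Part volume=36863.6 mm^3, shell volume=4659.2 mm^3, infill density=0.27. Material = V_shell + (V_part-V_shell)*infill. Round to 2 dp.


V_infill = (36863.6 - 4659.2) * 0.27 = 8695.19
V_total = 4659.2 + 8695.19 = 13354.39 mm^3


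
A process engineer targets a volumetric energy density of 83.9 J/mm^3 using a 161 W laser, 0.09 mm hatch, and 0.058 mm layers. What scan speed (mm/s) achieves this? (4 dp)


v = 161 / (83.9*0.09*0.058) = 367.6152 mm/s


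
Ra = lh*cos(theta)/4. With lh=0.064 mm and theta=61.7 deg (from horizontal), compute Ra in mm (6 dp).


Ra = 0.064 * cos(61.7) / 4 = 0.007585 mm


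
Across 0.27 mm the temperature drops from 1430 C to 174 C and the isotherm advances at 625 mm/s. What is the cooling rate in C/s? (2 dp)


G = (1430-174)/0.27 = 4651.85185185 C/mm
CR = 4651.85185185 * 625 = 2907407.41 C/s


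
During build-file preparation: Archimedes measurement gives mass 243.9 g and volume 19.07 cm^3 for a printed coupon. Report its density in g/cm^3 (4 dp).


rho = 243.9 / 19.07 = 12.7897 g/cm^3


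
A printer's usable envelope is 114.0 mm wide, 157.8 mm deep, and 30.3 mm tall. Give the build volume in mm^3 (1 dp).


V = 114.0 * 157.8 * 30.3 = 545072.8 mm^3


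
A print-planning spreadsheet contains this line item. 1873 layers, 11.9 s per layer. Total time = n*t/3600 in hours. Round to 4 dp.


t = 1873 * 11.9 / 3600 = 6.1913 hrs


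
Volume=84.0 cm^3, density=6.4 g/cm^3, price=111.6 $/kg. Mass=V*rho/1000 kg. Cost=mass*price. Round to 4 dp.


Mass = 84.0*6.4/1000 = 0.5376 kg
Cost = 0.5376 * 111.6 = 59.9962 $


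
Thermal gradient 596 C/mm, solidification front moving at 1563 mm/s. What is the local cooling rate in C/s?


CR = 596 * 1563 = 931548 C/s
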